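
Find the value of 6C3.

20

C(6,3) = (6·5·4) / 3! = 120 / 6 = 20.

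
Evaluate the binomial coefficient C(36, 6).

1947792

C(36,6) = (36·35·34·33·32·31) / 6! = 1402410240 / 720 = 1947792.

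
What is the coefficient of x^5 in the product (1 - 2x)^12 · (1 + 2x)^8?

Coefficient of x^5 = Σ_{j} C(12,j)·(-2)^j·C(8,5-j)·2^(5-j) for j from 0 to 5.
= 1792 + (-26880) + 118272 + (-197120) + 126720 + (-25344) = -2560.

-2560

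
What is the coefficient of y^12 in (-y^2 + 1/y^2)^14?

General term: C(14,j)·(-y^2)^j·(1/y^2)^(14-j), with y-exponent 2j − 2(14−j) = 4j − 28.
Set 4j − 28 = 12: j = 10.
C(14,10) = 1001; (-1)^10 = 1; 1^4 = 1.
Coefficient = 1001 · 1 · 1 = 1001.

1001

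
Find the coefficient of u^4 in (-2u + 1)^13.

The general term is C(13,j)·(-2u)^j·(1)^(13-j); the u^4 term has j = 4.
C(13,4) = 715.
Coefficient = C(13,4) · (-2)^4 = 715 · 16 = 11440.

11440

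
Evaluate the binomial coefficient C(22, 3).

1540

C(22,3) = (22·21·20) / 3! = 9240 / 6 = 1540.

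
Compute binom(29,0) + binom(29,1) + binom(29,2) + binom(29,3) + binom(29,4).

1 + 29 + 406 + 3654 + 23751 = 27841.

27841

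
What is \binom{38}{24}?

C(38,24) = C(38,14) by symmetry.
C(38,14) = (38·37·36·35·34·33·32·31·30·29·28·27·26·25) / 14! = 842975203103953920000 / 87178291200 = 9669554100.

9669554100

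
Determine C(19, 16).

969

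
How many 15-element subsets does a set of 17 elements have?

136

C(17,15) = C(17,2) by symmetry.
C(17,2) = (17·16) / 2! = 272 / 2 = 136.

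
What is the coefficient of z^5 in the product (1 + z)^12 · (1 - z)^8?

80

Coefficient of z^5 = Σ_{j} C(12,j)·1^j·C(8,5-j)·(-1)^(5-j) for j from 0 to 5.
= (-56) + 840 + (-3696) + 6160 + (-3960) + 792 = 80.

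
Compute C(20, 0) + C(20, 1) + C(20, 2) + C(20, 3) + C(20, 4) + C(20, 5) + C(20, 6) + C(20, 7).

1 + 20 + 190 + 1140 + 4845 + 15504 + 38760 + 77520 = 137980.

137980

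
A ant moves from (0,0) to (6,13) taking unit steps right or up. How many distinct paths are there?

27132

Each path is a sequence of 19 steps with 6 rights: C(19,6) = 27132.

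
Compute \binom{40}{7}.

18643560

C(40,7) = (40·39·38·37·36·35·34) / 7! = 93963542400 / 5040 = 18643560.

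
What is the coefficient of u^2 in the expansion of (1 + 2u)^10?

The general term is C(10,j)·(1)^j·(2u)^(10-j); the u^2 term has j = 8.
C(10,8) = 45.
Coefficient = C(10,8) · 2^2 = 45 · 4 = 180.

180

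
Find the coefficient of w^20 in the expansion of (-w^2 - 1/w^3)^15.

-105

General term: C(15,j)·(-w^2)^j·(-1/w^3)^(15-j), with w-exponent 2j − 3(15−j) = 5j − 45.
Set 5j − 45 = 20: j = 13.
C(15,13) = 105; (-1)^13 = -1; (-1)^2 = 1.
Coefficient = 105 · (-1) · 1 = -105.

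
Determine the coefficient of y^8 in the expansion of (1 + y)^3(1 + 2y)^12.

Coefficient of y^8 = Σ_{j} C(3,j)·1^j·C(12,8-j)·2^(8-j) for j from 0 to 3.
= 126720 + 304128 + 177408 + 25344 = 633600.

633600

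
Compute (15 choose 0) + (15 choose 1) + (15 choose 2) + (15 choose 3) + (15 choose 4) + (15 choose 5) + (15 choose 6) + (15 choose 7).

1 + 15 + 105 + 455 + 1365 + 3003 + 5005 + 6435 = 16384.

16384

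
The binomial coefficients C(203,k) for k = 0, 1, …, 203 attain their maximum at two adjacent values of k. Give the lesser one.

101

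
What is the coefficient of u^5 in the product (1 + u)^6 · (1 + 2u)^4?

1182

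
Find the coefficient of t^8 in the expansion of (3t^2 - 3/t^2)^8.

General term: C(8,j)·(3t^2)^j·(-3/t^2)^(8-j), with t-exponent 2j − 2(8−j) = 4j − 16.
Set 4j − 16 = 8: j = 6.
C(8,6) = 28; 3^6 = 729; (-3)^2 = 9.
Coefficient = 28 · 729 · 9 = 183708.

183708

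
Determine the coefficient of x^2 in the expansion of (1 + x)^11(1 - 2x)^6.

Coefficient of x^2 = Σ_{j} C(11,j)·1^j·C(6,2-j)·(-2)^(2-j) for j from 0 to 2.
= 60 + (-132) + 55 = -17.

-17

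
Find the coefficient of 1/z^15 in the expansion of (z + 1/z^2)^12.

220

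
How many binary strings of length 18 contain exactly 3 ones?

Choose the 3 positions: C(18,3) = 816.

816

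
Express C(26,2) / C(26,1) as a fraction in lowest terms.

C(n,k+1)/C(n,k) = (n−k)/(k+1) = (26−1)/(1+1) = 25/2.

25/2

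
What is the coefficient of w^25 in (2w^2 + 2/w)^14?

229376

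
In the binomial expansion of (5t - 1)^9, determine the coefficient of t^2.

The general term is C(9,j)·(5t)^j·(-1)^(9-j); the t^2 term has j = 2.
C(9,2) = 36.
Coefficient = C(9,2) · 5^2 · (-1)^7 = 36 · 25 · (-1) = -900.

-900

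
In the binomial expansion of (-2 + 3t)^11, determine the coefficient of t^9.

4330260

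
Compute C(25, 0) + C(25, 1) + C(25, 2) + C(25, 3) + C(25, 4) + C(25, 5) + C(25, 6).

245506

1 + 25 + 300 + 2300 + 12650 + 53130 + 177100 = 245506.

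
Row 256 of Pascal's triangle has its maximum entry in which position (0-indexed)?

128

C(256,m) is maximized at m = 256/2 = 128.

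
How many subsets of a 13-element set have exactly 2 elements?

Choose the 2 positions: C(13,2) = 78.

78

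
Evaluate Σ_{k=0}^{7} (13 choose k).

1 + 13 + 78 + 286 + 715 + 1287 + 1716 + 1716 = 5812.

5812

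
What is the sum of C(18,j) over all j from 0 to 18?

262144

Setting x = 1 in (1+x)^18 gives Σ C(18,j) = 2^18 = 262144.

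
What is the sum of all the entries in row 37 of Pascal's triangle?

Setting x = 1 in (1+x)^37 gives Σ C(37,k) = 2^37 = 137438953472.

137438953472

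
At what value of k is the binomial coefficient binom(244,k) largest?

C(244,k) is maximized at k = 244/2 = 122.

122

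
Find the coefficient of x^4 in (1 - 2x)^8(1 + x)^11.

42

Coefficient of x^4 = Σ_{j} C(8,j)·(-2)^j·C(11,4-j)·1^(4-j) for j from 0 to 4.
= 330 + (-2640) + 6160 + (-4928) + 1120 = 42.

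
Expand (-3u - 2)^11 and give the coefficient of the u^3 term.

The general term is C(11,j)·(-3u)^j·(-2)^(11-j); the u^3 term has j = 3.
C(11,3) = 165.
Coefficient = C(11,3) · (-3)^3 · (-2)^8 = 165 · (-27) · 256 = -1140480.

-1140480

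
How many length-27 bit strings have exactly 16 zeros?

Choose the 16 positions: C(27,16) = 13037895.

13037895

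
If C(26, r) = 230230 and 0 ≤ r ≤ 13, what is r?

6

C(26,r) increases on 0 ≤ r ≤ 13. C(26,5) = 65780 and C(26,6) = 230230, so r = 6.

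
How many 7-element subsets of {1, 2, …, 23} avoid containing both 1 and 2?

All 7-subsets: C(23,7) = 245157. Those containing both fixed elements: C(21,5) = 20349.
245157 − 20349 = 224808.

224808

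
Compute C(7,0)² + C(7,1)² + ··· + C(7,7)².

By Vandermonde's identity, Σ C(7,r)² = C(14,7) = 3432.

3432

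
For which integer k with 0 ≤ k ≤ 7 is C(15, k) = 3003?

C(15,k) increases on 0 ≤ k ≤ 7. C(15,4) = 1365 and C(15,5) = 3003, so k = 5.

5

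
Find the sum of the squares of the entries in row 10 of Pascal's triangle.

Σ C(10,i)² is the coefficient of x^10 in (1+x)^10(1+x)^10 = (1+x)^20, i.e. C(20,10) = 184756.

184756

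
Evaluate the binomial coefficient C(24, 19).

C(24,19) = C(24,5) by symmetry.
C(24,5) = (24·23·22·21·20) / 5! = 5100480 / 120 = 42504.

42504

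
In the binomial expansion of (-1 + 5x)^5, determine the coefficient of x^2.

-250

The general term is C(5,j)·(-1)^j·(5x)^(5-j); the x^2 term has j = 3.
C(5,3) = 10.
Coefficient = C(5,3) · (-1)^3 · 5^2 = 10 · (-1) · 25 = -250.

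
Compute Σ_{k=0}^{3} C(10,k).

176

1 + 10 + 45 + 120 = 176.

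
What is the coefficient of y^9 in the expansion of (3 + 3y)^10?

590490

The general term is C(10,j)·(3)^j·(3y)^(10-j); the y^9 term has j = 1.
C(10,1) = 10.
Coefficient = C(10,1) · 3^1 · 3^9 = 10 · 3 · 19683 = 590490.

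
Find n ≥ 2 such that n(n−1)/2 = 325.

n(n−1)/2 = 325 ⇒ n(n−1) = 650. Since 26·25 = 650, n = 26.

26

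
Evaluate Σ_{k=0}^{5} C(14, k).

3473

1 + 14 + 91 + 364 + 1001 + 2002 = 3473.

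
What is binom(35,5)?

C(35,5) = (35·34·33·32·31) / 5! = 38955840 / 120 = 324632.

324632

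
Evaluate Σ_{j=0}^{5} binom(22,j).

1 + 22 + 231 + 1540 + 7315 + 26334 = 35443.

35443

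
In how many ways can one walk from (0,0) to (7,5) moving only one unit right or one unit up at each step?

Each path is a sequence of 12 steps with 7 rights: C(12,7) = 792.

792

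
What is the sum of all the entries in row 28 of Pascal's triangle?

268435456

The entries of row 28 sum to 2^28 = 268435456.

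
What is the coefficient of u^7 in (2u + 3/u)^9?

6912

General term: C(9,j)·(2u)^j·(3/u)^(9-j), with u-exponent 1j − 1(9−j) = 2j − 9.
Set 2j − 9 = 7: j = 8.
C(9,8) = 9; 2^8 = 256; 3^1 = 3.
Coefficient = 9 · 256 · 3 = 6912.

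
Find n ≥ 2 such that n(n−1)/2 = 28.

8

n(n−1)/2 = 28 ⇒ n(n−1) = 56. Since 8·7 = 56, n = 8.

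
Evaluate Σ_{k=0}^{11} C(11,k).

Setting x = 1 in (1+x)^11 gives Σ C(11,k) = 2^11 = 2048.

2048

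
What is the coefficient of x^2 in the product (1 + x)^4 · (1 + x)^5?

36

(1 + x)^4(1 + x)^5 = (1 + x)^9, so the coefficient of x^2 is C(9,2)·1^2 = 36·1 = 36.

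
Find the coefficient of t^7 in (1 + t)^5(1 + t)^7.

792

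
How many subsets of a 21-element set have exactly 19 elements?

210

Choose the 19 positions: C(21,19) = 210.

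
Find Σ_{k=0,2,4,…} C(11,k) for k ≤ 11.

1024

Even-k terms of row 11 sum to 2^10 = 1024.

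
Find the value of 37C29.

C(37,29) = C(37,8) by symmetry.
C(37,8) = (37·36·35·34·33·32·31·30) / 8! = 1556675366400 / 40320 = 38608020.

38608020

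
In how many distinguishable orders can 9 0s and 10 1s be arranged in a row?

Choose positions for the 0s: C(19,9) = 92378.

92378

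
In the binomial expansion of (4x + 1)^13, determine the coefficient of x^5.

The general term is C(13,j)·(4x)^j·(1)^(13-j); the x^5 term has j = 5.
C(13,5) = 1287.
Coefficient = C(13,5) · 4^5 = 1287 · 1024 = 1317888.

1317888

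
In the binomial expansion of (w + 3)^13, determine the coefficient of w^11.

702

The general term is C(13,j)·(w)^j·(3)^(13-j); the w^11 term has j = 11.
C(13,11) = 78.
Coefficient = C(13,11) · 3^2 = 78 · 9 = 702.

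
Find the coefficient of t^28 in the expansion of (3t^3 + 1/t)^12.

General term: C(12,j)·(3t^3)^j·(1/t)^(12-j), with t-exponent 3j − 1(12−j) = 4j − 12.
Set 4j − 12 = 28: j = 10.
C(12,10) = 66; 3^10 = 59049; 1^2 = 1.
Coefficient = 66 · 59049 · 1 = 3897234.

3897234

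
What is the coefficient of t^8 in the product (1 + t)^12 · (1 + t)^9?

Coefficient of t^8 = Σ_{j} C(12,j)·C(9,8-j) for j from 0 to 8.
= 9 + 432 + 5544 + 27720 + 62370 + 66528 + 33264 + 7128 + 495 = 203490.

203490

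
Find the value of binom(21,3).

1330

C(21,3) = (21·20·19) / 3! = 7980 / 6 = 1330.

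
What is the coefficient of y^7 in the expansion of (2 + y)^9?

The general term is C(9,j)·(2)^j·(y)^(9-j); the y^7 term has j = 2.
C(9,2) = 36.
Coefficient = C(9,2) · 2^2 = 36 · 4 = 144.

144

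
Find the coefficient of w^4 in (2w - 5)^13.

The general term is C(13,j)·(2w)^j·(-5)^(13-j); the w^4 term has j = 4.
C(13,4) = 715.
Coefficient = C(13,4) · 2^4 · (-5)^9 = 715 · 16 · (-1953125) = -22343750000.

-22343750000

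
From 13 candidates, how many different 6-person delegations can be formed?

1716

This is C(13,6) = 1716.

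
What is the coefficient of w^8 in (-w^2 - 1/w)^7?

-21

General term: C(7,j)·(-w^2)^j·(-1/w)^(7-j), with w-exponent 2j − 1(7−j) = 3j − 7.
Set 3j − 7 = 8: j = 5.
C(7,5) = 21; (-1)^5 = -1; (-1)^2 = 1.
Coefficient = 21 · (-1) · 1 = -21.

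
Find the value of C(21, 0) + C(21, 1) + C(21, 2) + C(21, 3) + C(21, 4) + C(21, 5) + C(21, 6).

1 + 21 + 210 + 1330 + 5985 + 20349 + 54264 = 82160.

82160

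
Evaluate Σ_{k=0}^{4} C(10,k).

1 + 10 + 45 + 120 + 210 = 386.

386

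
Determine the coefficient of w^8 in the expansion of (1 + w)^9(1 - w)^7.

0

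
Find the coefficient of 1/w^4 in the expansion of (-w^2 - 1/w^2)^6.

15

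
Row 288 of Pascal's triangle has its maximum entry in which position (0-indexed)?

C(288,i) is maximized at i = 288/2 = 144.

144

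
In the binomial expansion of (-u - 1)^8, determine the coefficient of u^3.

The general term is C(8,j)·(-u)^j·(-1)^(8-j); the u^3 term has j = 3.
C(8,3) = 56.
Coefficient = C(8,3) · (-1)^3 · (-1)^5 = 56 · (-1) · (-1) = 56.

56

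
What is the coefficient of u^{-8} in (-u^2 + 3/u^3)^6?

General term: C(6,j)·(-u^2)^j·(3/u^3)^(6-j), with u-exponent 2j − 3(6−j) = 5j − 18.
Set 5j − 18 = -8: j = 2.
C(6,2) = 15; (-1)^2 = 1; 3^4 = 81.
Coefficient = 15 · 1 · 81 = 1215.

1215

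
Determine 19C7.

C(19,7) = (19·18·17·16·15·14·13) / 7! = 253955520 / 5040 = 50388.

50388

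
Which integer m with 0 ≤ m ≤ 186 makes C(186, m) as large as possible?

C(186,m) is maximized at m = 186/2 = 93.

93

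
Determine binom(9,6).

C(9,6) = C(9,3) by symmetry.
C(9,3) = (9·8·7) / 3! = 504 / 6 = 84.

84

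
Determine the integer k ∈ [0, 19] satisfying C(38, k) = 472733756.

C(38,k) increases on 0 ≤ k ≤ 19. C(38,9) = 163011640 and C(38,10) = 472733756, so k = 10.

10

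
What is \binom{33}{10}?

92561040

C(33,10) = (33·32·31·30·29·28·27·26·25·24) / 10! = 335885501952000 / 3628800 = 92561040.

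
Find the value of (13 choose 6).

1716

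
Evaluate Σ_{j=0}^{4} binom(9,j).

256

1 + 9 + 36 + 84 + 126 = 256.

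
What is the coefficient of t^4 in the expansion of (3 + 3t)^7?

The general term is C(7,j)·(3)^j·(3t)^(7-j); the t^4 term has j = 3.
C(7,3) = 35.
Coefficient = C(7,3) · 3^3 · 3^4 = 35 · 27 · 81 = 76545.

76545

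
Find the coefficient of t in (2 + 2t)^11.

The general term is C(11,j)·(2)^j·(2t)^(11-j); the t^1 term has j = 10.
C(11,10) = 11.
Coefficient = C(11,10) · 2^10 · 2^1 = 11 · 1024 · 2 = 22528.

22528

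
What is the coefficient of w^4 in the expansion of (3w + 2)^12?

10264320

The general term is C(12,j)·(3w)^j·(2)^(12-j); the w^4 term has j = 4.
C(12,4) = 495.
Coefficient = C(12,4) · 3^4 · 2^8 = 495 · 81 · 256 = 10264320.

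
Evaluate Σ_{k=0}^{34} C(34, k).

17179869184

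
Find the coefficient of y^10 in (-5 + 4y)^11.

The general term is C(11,j)·(-5)^j·(4y)^(11-j); the y^10 term has j = 1.
C(11,1) = 11.
Coefficient = C(11,1) · (-5)^1 · 4^10 = 11 · (-5) · 1048576 = -57671680.

-57671680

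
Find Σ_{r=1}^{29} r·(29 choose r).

7784628224

Since r·C(29,r) = 29·C(28,r−1), the sum is 29·2^28 = 29·268435456 = 7784628224.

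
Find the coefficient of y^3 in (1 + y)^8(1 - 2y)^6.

40

Coefficient of y^3 = Σ_{j} C(8,j)·1^j·C(6,3-j)·(-2)^(3-j) for j from 0 to 3.
= (-160) + 480 + (-336) + 56 = 40.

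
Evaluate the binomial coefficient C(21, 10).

352716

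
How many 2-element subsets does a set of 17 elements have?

136

C(17,2) = (17·16) / 2! = 272 / 2 = 136.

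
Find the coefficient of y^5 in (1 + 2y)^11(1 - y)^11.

Coefficient of y^5 = Σ_{j} C(11,j)·2^j·C(11,5-j)·(-1)^(5-j) for j from 0 to 5.
= (-462) + 7260 + (-36300) + 72600 + (-58080) + 14784 = -198.

-198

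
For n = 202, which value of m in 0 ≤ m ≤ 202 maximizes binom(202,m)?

C(202,m) is maximized at m = 202/2 = 101.

101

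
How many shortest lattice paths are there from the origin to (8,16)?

735471

Each path is a sequence of 24 steps with 8 rights: C(24,8) = 735471.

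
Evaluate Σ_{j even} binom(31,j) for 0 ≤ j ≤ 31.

1073741824

Even-j terms of row 31 sum to 2^30 = 1073741824.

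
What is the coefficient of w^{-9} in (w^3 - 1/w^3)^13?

General term: C(13,j)·(w^3)^j·(-1/w^3)^(13-j), with w-exponent 3j − 3(13−j) = 6j − 39.
Set 6j − 39 = -9: j = 5.
C(13,5) = 1287; 1^5 = 1; (-1)^8 = 1.
Coefficient = 1287 · 1 · 1 = 1287.

1287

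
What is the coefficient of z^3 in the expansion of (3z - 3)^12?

-116917020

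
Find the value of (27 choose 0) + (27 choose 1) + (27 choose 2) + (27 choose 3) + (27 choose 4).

20854

1 + 27 + 351 + 2925 + 17550 = 20854.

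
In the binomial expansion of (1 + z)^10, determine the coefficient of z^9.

10

The general term is C(10,j)·(1)^j·(z)^(10-j); the z^9 term has j = 1.
C(10,1) = 10.
Coefficient = C(10,1) = 10.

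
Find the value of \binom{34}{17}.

2333606220

C(34,17) = (34·33·32·31·30·29·28·27·26·25·24·23·22·21·20·19·18) / 17! = 830034394580628357120000 / 355687428096000 = 2333606220.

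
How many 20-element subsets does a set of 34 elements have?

1391975640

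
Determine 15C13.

105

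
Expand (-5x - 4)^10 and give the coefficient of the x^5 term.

806400000

The general term is C(10,j)·(-5x)^j·(-4)^(10-j); the x^5 term has j = 5.
C(10,5) = 252.
Coefficient = C(10,5) · (-5)^5 · (-4)^5 = 252 · (-3125) · (-1024) = 806400000.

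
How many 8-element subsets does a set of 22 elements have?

C(22,8) = (22·21·20·19·18·17·16·15) / 8! = 12893126400 / 40320 = 319770.

319770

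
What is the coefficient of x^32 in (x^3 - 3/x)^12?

General term: C(12,j)·(x^3)^j·(-3/x)^(12-j), with x-exponent 3j − 1(12−j) = 4j − 12.
Set 4j − 12 = 32: j = 11.
C(12,11) = 12; 1^11 = 1; (-3)^1 = -3.
Coefficient = 12 · 1 · (-3) = -36.

-36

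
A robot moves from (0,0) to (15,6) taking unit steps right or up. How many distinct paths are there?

54264

Each path is a sequence of 21 steps with 15 rights: C(21,15) = 54264.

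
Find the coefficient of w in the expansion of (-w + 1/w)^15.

General term: C(15,j)·(-w)^j·(1/w)^(15-j), with w-exponent 1j − 1(15−j) = 2j − 15.
Set 2j − 15 = 1: j = 8.
C(15,8) = 6435; (-1)^8 = 1; 1^7 = 1.
Coefficient = 6435 · 1 · 1 = 6435.

6435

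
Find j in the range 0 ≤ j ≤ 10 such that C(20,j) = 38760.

6

C(20,j) increases on 0 ≤ j ≤ 10. C(20,5) = 15504 and C(20,6) = 38760, so j = 6.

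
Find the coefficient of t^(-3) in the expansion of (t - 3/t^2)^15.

General term: C(15,j)·(t)^j·(-3/t^2)^(15-j), with t-exponent 1j − 2(15−j) = 3j − 30.
Set 3j − 30 = -3: j = 9.
C(15,9) = 5005; 1^9 = 1; (-3)^6 = 729.
Coefficient = 5005 · 1 · 729 = 3648645.

3648645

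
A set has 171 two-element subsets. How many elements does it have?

19

n(n−1)/2 = 171 ⇒ n(n−1) = 342. Since 19·18 = 342, n = 19.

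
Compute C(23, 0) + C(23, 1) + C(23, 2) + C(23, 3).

2048

1 + 23 + 253 + 1771 = 2048.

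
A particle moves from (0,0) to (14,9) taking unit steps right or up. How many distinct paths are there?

Each path is a sequence of 23 steps with 14 rights: C(23,14) = 817190.

817190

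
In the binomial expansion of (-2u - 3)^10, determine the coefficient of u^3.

The general term is C(10,j)·(-2u)^j·(-3)^(10-j); the u^3 term has j = 3.
C(10,3) = 120.
Coefficient = C(10,3) · (-2)^3 · (-3)^7 = 120 · (-8) · (-2187) = 2099520.

2099520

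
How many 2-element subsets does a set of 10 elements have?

45

C(10,2) = (10·9) / 2! = 90 / 2 = 45.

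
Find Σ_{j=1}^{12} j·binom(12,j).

24576

Since j·C(12,j) = 12·C(11,j−1), the sum is 12·2^11 = 12·2048 = 24576.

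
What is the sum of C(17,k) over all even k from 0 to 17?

65536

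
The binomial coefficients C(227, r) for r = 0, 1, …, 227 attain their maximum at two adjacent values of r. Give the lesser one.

113

For odd n = 227, C(227,r) peaks at r = (n−1)/2 and (n+1)/2; the lesser is 113.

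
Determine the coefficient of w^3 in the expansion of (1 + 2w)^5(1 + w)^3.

Coefficient of w^3 = Σ_{j} C(5,j)·2^j·C(3,3-j)·1^(3-j) for j from 0 to 3.
= 1 + 30 + 120 + 80 = 231.

231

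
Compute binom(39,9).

211915132

C(39,9) = (39·38·37·36·35·34·33·32·31) / 9! = 76899763100160 / 362880 = 211915132.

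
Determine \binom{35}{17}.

4537567650

C(35,17) = (35·34·33·32·31·30·29·28·27·26·25·24·23·22·21·20·19) / 17! = 1613955767240110694400000 / 355687428096000 = 4537567650.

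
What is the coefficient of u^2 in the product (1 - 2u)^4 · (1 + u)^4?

-2

Coefficient of u^2 = Σ_{j} C(4,j)·(-2)^j·C(4,2-j)·1^(2-j) for j from 0 to 2.
= 6 + (-32) + 24 = -2.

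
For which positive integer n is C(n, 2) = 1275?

51

n(n−1)/2 = 1275 ⇒ n(n−1) = 2550. Since 51·50 = 2550, n = 51.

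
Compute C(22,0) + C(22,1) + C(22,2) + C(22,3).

1 + 22 + 231 + 1540 = 1794.

1794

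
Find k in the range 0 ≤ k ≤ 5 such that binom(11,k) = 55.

2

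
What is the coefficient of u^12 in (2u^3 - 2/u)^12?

General term: C(12,j)·(2u^3)^j·(-2/u)^(12-j), with u-exponent 3j − 1(12−j) = 4j − 12.
Set 4j − 12 = 12: j = 6.
C(12,6) = 924; 2^6 = 64; (-2)^6 = 64.
Coefficient = 924 · 64 · 64 = 3784704.

3784704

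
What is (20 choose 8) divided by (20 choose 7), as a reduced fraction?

13/8

C(n,k+1)/C(n,k) = (n−k)/(k+1) = (20−7)/(7+1) = 13/8.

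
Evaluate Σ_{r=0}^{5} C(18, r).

1 + 18 + 153 + 816 + 3060 + 8568 = 12616.

12616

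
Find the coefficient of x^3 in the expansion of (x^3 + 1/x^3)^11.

462

General term: C(11,j)·(x^3)^j·(1/x^3)^(11-j), with x-exponent 3j − 3(11−j) = 6j − 33.
Set 6j − 33 = 3: j = 6.
C(11,6) = 462; 1^6 = 1; 1^5 = 1.
Coefficient = 462 · 1 · 1 = 462.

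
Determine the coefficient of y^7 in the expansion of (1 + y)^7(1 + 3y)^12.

12112804

Coefficient of y^7 = Σ_{j} C(7,j)·1^j·C(12,7-j)·3^(7-j) for j from 0 to 7.
= 1732104 + 4715172 + 4041576 + 1403325 + 207900 + 12474 + 252 + 1 = 12112804.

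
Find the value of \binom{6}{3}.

C(6,3) = (6·5·4) / 3! = 120 / 6 = 20.

20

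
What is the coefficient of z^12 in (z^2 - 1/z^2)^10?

45

General term: C(10,j)·(z^2)^j·(-1/z^2)^(10-j), with z-exponent 2j − 2(10−j) = 4j − 20.
Set 4j − 20 = 12: j = 8.
C(10,8) = 45; 1^8 = 1; (-1)^2 = 1.
Coefficient = 45 · 1 · 1 = 45.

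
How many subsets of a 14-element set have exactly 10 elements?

Choose the 10 positions: C(14,10) = 1001.

1001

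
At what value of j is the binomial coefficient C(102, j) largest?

C(102,j) is maximized at j = 102/2 = 51.

51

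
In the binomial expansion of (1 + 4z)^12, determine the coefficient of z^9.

The general term is C(12,j)·(1)^j·(4z)^(12-j); the z^9 term has j = 3.
C(12,3) = 220.
Coefficient = C(12,3) · 4^9 = 220 · 262144 = 57671680.

57671680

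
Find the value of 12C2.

66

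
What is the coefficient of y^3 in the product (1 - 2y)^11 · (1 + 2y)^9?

144

Coefficient of y^3 = Σ_{j} C(11,j)·(-2)^j·C(9,3-j)·2^(3-j) for j from 0 to 3.
= 672 + (-3168) + 3960 + (-1320) = 144.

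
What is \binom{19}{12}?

50388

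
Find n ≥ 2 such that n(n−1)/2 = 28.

n(n−1)/2 = 28 ⇒ n(n−1) = 56. Since 8·7 = 56, n = 8.

8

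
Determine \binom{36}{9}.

C(36,9) = (36·35·34·33·32·31·30·29·28) / 9! = 34162713446400 / 362880 = 94143280.

94143280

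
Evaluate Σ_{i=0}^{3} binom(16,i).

697

1 + 16 + 120 + 560 = 697.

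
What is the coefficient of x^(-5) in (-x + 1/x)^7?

-7

General term: C(7,j)·(-x)^j·(1/x)^(7-j), with x-exponent 1j − 1(7−j) = 2j − 7.
Set 2j − 7 = -5: j = 1.
C(7,1) = 7; (-1)^1 = -1; 1^6 = 1.
Coefficient = 7 · (-1) · 1 = -7.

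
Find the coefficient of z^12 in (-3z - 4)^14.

773778096

The general term is C(14,j)·(-3z)^j·(-4)^(14-j); the z^12 term has j = 12.
C(14,12) = 91.
Coefficient = C(14,12) · (-3)^12 · (-4)^2 = 91 · 531441 · 16 = 773778096.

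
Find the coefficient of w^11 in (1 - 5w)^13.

-3808593750

The general term is C(13,j)·(1)^j·(-5w)^(13-j); the w^11 term has j = 2.
C(13,2) = 78.
Coefficient = C(13,2) · (-5)^11 = 78 · (-48828125) = -3808593750.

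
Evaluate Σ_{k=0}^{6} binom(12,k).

1 + 12 + 66 + 220 + 495 + 792 + 924 = 2510.

2510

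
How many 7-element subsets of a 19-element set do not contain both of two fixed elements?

All 7-subsets: C(19,7) = 50388. Those containing both fixed elements: C(17,5) = 6188.
50388 − 6188 = 44200.

44200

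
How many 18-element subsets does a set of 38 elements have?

C(38,18) = (38·37·36·35·34·33·32·31·30·29·28·27·26·25·24·23·22·21) / 18! = 214978908196382744494080000 / 6402373705728000 = 33578000610.

33578000610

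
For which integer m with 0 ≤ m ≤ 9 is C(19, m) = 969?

3

C(19,m) increases on 0 ≤ m ≤ 9. C(19,2) = 171 and C(19,3) = 969, so m = 3.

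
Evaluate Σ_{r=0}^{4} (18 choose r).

1 + 18 + 153 + 816 + 3060 = 4048.

4048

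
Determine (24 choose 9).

C(24,9) = (24·23·22·21·20·19·18·17·16) / 9! = 474467051520 / 362880 = 1307504.

1307504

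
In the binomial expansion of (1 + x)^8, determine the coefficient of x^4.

The general term is C(8,j)·(1)^j·(x)^(8-j); the x^4 term has j = 4.
C(8,4) = 70.
Coefficient = C(8,4) = 70.

70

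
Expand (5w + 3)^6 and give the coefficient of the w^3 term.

The general term is C(6,j)·(5w)^j·(3)^(6-j); the w^3 term has j = 3.
C(6,3) = 20.
Coefficient = C(6,3) · 5^3 · 3^3 = 20 · 125 · 27 = 67500.

67500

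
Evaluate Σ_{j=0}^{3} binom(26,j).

1 + 26 + 325 + 2600 = 2952.

2952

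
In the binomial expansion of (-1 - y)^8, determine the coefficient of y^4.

70

The general term is C(8,j)·(-1)^j·(-y)^(8-j); the y^4 term has j = 4.
C(8,4) = 70.
Coefficient = C(8,4) = 70.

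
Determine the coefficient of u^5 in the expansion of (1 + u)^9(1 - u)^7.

42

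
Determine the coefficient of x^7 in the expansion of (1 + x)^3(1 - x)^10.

Coefficient of x^7 = Σ_{j} C(3,j)·1^j·C(10,7-j)·(-1)^(7-j) for j from 0 to 3.
= (-120) + 630 + (-756) + 210 = -36.

-36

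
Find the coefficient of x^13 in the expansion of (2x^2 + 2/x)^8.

2048

General term: C(8,j)·(2x^2)^j·(2/x)^(8-j), with x-exponent 2j − 1(8−j) = 3j − 8.
Set 3j − 8 = 13: j = 7.
C(8,7) = 8; 2^7 = 128; 2^1 = 2.
Coefficient = 8 · 128 · 2 = 2048.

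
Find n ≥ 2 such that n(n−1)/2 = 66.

12

n(n−1)/2 = 66 ⇒ n(n−1) = 132. Since 12·11 = 132, n = 12.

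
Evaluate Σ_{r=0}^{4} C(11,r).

562

1 + 11 + 55 + 165 + 330 = 562.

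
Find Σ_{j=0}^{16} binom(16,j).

65536

Setting x = 1 in (1+x)^16 gives Σ C(16,j) = 2^16 = 65536.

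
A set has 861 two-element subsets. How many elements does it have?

42

n(n−1)/2 = 861 ⇒ n(n−1) = 1722. Since 42·41 = 1722, n = 42.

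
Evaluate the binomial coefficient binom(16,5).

4368

C(16,5) = (16·15·14·13·12) / 5! = 524160 / 120 = 4368.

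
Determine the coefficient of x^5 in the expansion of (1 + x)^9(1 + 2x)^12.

185310

Coefficient of x^5 = Σ_{j} C(9,j)·1^j·C(12,5-j)·2^(5-j) for j from 0 to 5.
= 25344 + 71280 + 63360 + 22176 + 3024 + 126 = 185310.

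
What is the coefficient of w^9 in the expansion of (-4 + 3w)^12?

The general term is C(12,j)·(-4)^j·(3w)^(12-j); the w^9 term has j = 3.
C(12,3) = 220.
Coefficient = C(12,3) · (-4)^3 · 3^9 = 220 · (-64) · 19683 = -277136640.

-277136640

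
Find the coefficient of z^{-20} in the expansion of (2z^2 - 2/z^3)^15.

General term: C(15,j)·(2z^2)^j·(-2/z^3)^(15-j), with z-exponent 2j − 3(15−j) = 5j − 45.
Set 5j − 45 = -20: j = 5.
C(15,5) = 3003; 2^5 = 32; (-2)^10 = 1024.
Coefficient = 3003 · 32 · 1024 = 98402304.

98402304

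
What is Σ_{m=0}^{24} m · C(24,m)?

201326592

Differentiating (1+x)^24 and setting x=1: Σ m·C(24,m) = 24·2^23 = 201326592.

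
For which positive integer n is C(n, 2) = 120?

16

n(n−1)/2 = 120 ⇒ n(n−1) = 240. Since 16·15 = 240, n = 16.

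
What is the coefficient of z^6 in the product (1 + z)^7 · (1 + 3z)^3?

2086

Coefficient of z^6 = Σ_{j} C(7,j)·1^j·C(3,6-j)·3^(6-j) for j from 3 to 6.
= 945 + 945 + 189 + 7 = 2086.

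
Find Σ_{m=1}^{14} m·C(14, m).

114688

Since m·C(14,m) = 14·C(13,m−1), the sum is 14·2^13 = 14·8192 = 114688.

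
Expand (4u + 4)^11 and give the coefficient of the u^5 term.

1937768448

The general term is C(11,j)·(4u)^j·(4)^(11-j); the u^5 term has j = 5.
C(11,5) = 462.
Coefficient = C(11,5) · 4^5 · 4^6 = 462 · 1024 · 4096 = 1937768448.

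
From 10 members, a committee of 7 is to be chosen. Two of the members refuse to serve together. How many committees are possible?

64

All 7-subsets: C(10,7) = 120. Those containing both fixed elements: C(8,5) = 56.
120 − 56 = 64.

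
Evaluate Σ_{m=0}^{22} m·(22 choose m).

46137344

Since m·C(22,m) = 22·C(21,m−1), the sum is 22·2^21 = 22·2097152 = 46137344.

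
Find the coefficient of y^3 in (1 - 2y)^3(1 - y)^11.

-635

Coefficient of y^3 = Σ_{j} C(3,j)·(-2)^j·C(11,3-j)·(-1)^(3-j) for j from 0 to 3.
= (-165) + (-330) + (-132) + (-8) = -635.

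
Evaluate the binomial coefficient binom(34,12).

C(34,12) = (34·33·32·31·30·29·28·27·26·25·24·23) / 12! = 262662462526464000 / 479001600 = 548354040.

548354040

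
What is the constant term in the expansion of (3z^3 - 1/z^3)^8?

5670

General term: C(8,j)·(3z^3)^j·(-1/z^3)^(8-j), with z-exponent 3j − 3(8−j) = 6j − 24.
Set 6j − 24 = 0: j = 4.
C(8,4) = 70; 3^4 = 81; (-1)^4 = 1.
Coefficient = 70 · 81 · 1 = 5670.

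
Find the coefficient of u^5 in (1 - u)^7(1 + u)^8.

21

Coefficient of u^5 = Σ_{j} C(7,j)·(-1)^j·C(8,5-j)·1^(5-j) for j from 0 to 5.
= 56 + (-490) + 1176 + (-980) + 280 + (-21) = 21.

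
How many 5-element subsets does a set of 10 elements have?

252

C(10,5) = (10·9·8·7·6) / 5! = 30240 / 120 = 252.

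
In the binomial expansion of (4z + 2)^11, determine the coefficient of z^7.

The general term is C(11,j)·(4z)^j·(2)^(11-j); the z^7 term has j = 7.
C(11,7) = 330.
Coefficient = C(11,7) · 4^7 · 2^4 = 330 · 16384 · 16 = 86507520.

86507520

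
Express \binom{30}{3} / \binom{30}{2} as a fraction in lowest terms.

28/3

C(n,k+1)/C(n,k) = (n−k)/(k+1) = (30−2)/(2+1) = 28/3.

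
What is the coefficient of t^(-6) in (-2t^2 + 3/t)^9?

-118098

General term: C(9,j)·(-2t^2)^j·(3/t)^(9-j), with t-exponent 2j − 1(9−j) = 3j − 9.
Set 3j − 9 = -6: j = 1.
C(9,1) = 9; (-2)^1 = -2; 3^8 = 6561.
Coefficient = 9 · (-2) · 6561 = -118098.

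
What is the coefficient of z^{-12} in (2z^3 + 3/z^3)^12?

General term: C(12,j)·(2z^3)^j·(3/z^3)^(12-j), with z-exponent 3j − 3(12−j) = 6j − 36.
Set 6j − 36 = -12: j = 4.
C(12,4) = 495; 2^4 = 16; 3^8 = 6561.
Coefficient = 495 · 16 · 6561 = 51963120.

51963120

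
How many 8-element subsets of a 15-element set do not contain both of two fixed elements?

4719

All 8-subsets: C(15,8) = 6435. Those containing both fixed elements: C(13,6) = 1716.
6435 − 1716 = 4719.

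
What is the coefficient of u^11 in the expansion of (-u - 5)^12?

The general term is C(12,j)·(-u)^j·(-5)^(12-j); the u^11 term has j = 11.
C(12,11) = 12.
Coefficient = C(12,11) · (-1)^11 · (-5)^1 = 12 · (-1) · (-5) = 60.

60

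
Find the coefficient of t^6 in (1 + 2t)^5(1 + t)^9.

16272

Coefficient of t^6 = Σ_{j} C(5,j)·2^j·C(9,6-j)·1^(6-j) for j from 0 to 5.
= 84 + 1260 + 5040 + 6720 + 2880 + 288 = 16272.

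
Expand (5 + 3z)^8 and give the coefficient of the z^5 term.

1701000

The general term is C(8,j)·(5)^j·(3z)^(8-j); the z^5 term has j = 3.
C(8,3) = 56.
Coefficient = C(8,3) · 5^3 · 3^5 = 56 · 125 · 243 = 1701000.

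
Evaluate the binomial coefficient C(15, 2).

C(15,2) = (15·14) / 2! = 210 / 2 = 105.

105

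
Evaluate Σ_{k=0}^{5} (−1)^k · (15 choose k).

-2002

The partial alternating sum Σ_{k=0}^{5} (−1)^k C(15,k) = (−1)^5 C(14,5) = -2002.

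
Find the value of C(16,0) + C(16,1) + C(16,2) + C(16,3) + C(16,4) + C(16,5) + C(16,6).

14893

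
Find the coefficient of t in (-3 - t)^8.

17496

The general term is C(8,j)·(-3)^j·(-t)^(8-j); the t^1 term has j = 7.
C(8,7) = 8.
Coefficient = C(8,7) · (-3)^7 · (-1)^1 = 8 · (-2187) · (-1) = 17496.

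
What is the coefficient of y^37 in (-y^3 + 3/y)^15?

General term: C(15,j)·(-y^3)^j·(3/y)^(15-j), with y-exponent 3j − 1(15−j) = 4j − 15.
Set 4j − 15 = 37: j = 13.
C(15,13) = 105; (-1)^13 = -1; 3^2 = 9.
Coefficient = 105 · (-1) · 9 = -945.

-945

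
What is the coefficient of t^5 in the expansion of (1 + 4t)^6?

6144

The general term is C(6,j)·(1)^j·(4t)^(6-j); the t^5 term has j = 1.
C(6,1) = 6.
Coefficient = C(6,1) · 4^5 = 6 · 1024 = 6144.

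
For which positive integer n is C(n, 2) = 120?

16

n(n−1)/2 = 120 ⇒ n(n−1) = 240. Since 16·15 = 240, n = 16.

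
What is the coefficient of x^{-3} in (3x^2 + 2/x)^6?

576

General term: C(6,j)·(3x^2)^j·(2/x)^(6-j), with x-exponent 2j − 1(6−j) = 3j − 6.
Set 3j − 6 = -3: j = 1.
C(6,1) = 6; 3^1 = 3; 2^5 = 32.
Coefficient = 6 · 3 · 32 = 576.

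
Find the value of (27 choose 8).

2220075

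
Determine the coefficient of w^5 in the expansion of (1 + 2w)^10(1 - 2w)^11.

-1440

Coefficient of w^5 = Σ_{j} C(10,j)·2^j·C(11,5-j)·(-2)^(5-j) for j from 0 to 5.
= (-14784) + 105600 + (-237600) + 211200 + (-73920) + 8064 = -1440.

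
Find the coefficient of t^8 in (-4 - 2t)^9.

-9216

The general term is C(9,j)·(-4)^j·(-2t)^(9-j); the t^8 term has j = 1.
C(9,1) = 9.
Coefficient = C(9,1) · (-4)^1 · (-2)^8 = 9 · (-4) · 256 = -9216.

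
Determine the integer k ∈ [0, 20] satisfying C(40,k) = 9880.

3

C(40,k) increases on 0 ≤ k ≤ 20. C(40,2) = 780 and C(40,3) = 9880, so k = 3.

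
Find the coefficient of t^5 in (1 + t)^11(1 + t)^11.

Coefficient of t^5 = Σ_{j} C(11,j)·C(11,5-j) for j from 0 to 5.
= 462 + 3630 + 9075 + 9075 + 3630 + 462 = 26334.

26334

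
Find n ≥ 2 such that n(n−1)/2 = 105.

n(n−1)/2 = 105 ⇒ n(n−1) = 210. Since 15·14 = 210, n = 15.

15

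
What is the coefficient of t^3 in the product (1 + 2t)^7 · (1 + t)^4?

704

Coefficient of t^3 = Σ_{j} C(7,j)·2^j·C(4,3-j)·1^(3-j) for j from 0 to 3.
= 4 + 84 + 336 + 280 = 704.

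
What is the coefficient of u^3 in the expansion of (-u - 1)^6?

The general term is C(6,j)·(-u)^j·(-1)^(6-j); the u^3 term has j = 3.
C(6,3) = 20.
Coefficient = C(6,3) · (-1)^3 · (-1)^3 = 20 · (-1) · (-1) = 20.

20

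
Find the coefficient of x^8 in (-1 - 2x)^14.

768768

The general term is C(14,j)·(-1)^j·(-2x)^(14-j); the x^8 term has j = 6.
C(14,6) = 3003.
Coefficient = C(14,6) · (-2)^8 = 3003 · 256 = 768768.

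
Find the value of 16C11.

4368

C(16,11) = C(16,5) by symmetry.
C(16,5) = (16·15·14·13·12) / 5! = 524160 / 120 = 4368.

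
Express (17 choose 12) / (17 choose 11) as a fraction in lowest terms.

C(n,k+1)/C(n,k) = (n−k)/(k+1) = (17−11)/(11+1) = 6/12 = 1/2.

1/2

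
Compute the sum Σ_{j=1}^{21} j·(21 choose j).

Differentiating (1+x)^21 and setting x=1: Σ j·C(21,j) = 21·2^20 = 22020096.

22020096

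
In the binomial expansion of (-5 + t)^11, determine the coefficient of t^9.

The general term is C(11,j)·(-5)^j·(t)^(11-j); the t^9 term has j = 2.
C(11,2) = 55.
Coefficient = C(11,2) · (-5)^2 = 55 · 25 = 1375.

1375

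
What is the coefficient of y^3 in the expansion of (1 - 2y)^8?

-448

The general term is C(8,j)·(1)^j·(-2y)^(8-j); the y^3 term has j = 5.
C(8,5) = 56.
Coefficient = C(8,5) · (-2)^3 = 56 · (-8) = -448.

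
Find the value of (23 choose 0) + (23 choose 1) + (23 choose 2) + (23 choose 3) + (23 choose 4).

10903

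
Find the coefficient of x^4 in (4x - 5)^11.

-6600000000

The general term is C(11,j)·(4x)^j·(-5)^(11-j); the x^4 term has j = 4.
C(11,4) = 330.
Coefficient = C(11,4) · 4^4 · (-5)^7 = 330 · 256 · (-78125) = -6600000000.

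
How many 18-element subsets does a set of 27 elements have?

C(27,18) = C(27,9) by symmetry.
C(27,9) = (27·26·25·24·23·22·21·20·19) / 9! = 1700755056000 / 362880 = 4686825.

4686825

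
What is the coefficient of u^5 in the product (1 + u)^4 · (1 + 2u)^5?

1002

Coefficient of u^5 = Σ_{j} C(4,j)·1^j·C(5,5-j)·2^(5-j) for j from 0 to 4.
= 32 + 320 + 480 + 160 + 10 = 1002.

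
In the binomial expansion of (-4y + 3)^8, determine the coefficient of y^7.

The general term is C(8,j)·(-4y)^j·(3)^(8-j); the y^7 term has j = 7.
C(8,7) = 8.
Coefficient = C(8,7) · (-4)^7 · 3^1 = 8 · (-16384) · 3 = -393216.

-393216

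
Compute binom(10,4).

C(10,4) = (10·9·8·7) / 4! = 5040 / 24 = 210.

210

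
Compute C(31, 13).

206253075

C(31,13) = (31·30·29·28·27·26·25·24·23·22·21·20·19) / 13! = 1284342188088960000 / 6227020800 = 206253075.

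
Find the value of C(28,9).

6906900

C(28,9) = (28·27·26·25·24·23·22·21·20) / 9! = 2506375872000 / 362880 = 6906900.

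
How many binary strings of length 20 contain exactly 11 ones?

167960

Choose the 11 positions: C(20,11) = 167960.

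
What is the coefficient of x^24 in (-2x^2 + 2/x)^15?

-3440640

General term: C(15,j)·(-2x^2)^j·(2/x)^(15-j), with x-exponent 2j − 1(15−j) = 3j − 15.
Set 3j − 15 = 24: j = 13.
C(15,13) = 105; (-2)^13 = -8192; 2^2 = 4.
Coefficient = 105 · (-8192) · 4 = -3440640.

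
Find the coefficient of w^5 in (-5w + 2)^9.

The general term is C(9,j)·(-5w)^j·(2)^(9-j); the w^5 term has j = 5.
C(9,5) = 126.
Coefficient = C(9,5) · (-5)^5 · 2^4 = 126 · (-3125) · 16 = -6300000.

-6300000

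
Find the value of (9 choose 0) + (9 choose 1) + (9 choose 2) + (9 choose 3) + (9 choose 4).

256

1 + 9 + 36 + 84 + 126 = 256.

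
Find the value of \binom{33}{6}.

C(33,6) = (33·32·31·30·29·28) / 6! = 797448960 / 720 = 1107568.

1107568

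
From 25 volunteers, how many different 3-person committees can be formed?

This is C(25,3) = 2300.

2300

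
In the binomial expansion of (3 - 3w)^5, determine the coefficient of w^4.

1215

The general term is C(5,j)·(3)^j·(-3w)^(5-j); the w^4 term has j = 1.
C(5,1) = 5.
Coefficient = C(5,1) · 3^1 · (-3)^4 = 5 · 3 · 81 = 1215.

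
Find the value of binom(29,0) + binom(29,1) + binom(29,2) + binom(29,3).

4090

1 + 29 + 406 + 3654 = 4090.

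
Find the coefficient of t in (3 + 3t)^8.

The general term is C(8,j)·(3)^j·(3t)^(8-j); the t^1 term has j = 7.
C(8,7) = 8.
Coefficient = C(8,7) · 3^7 · 3^1 = 8 · 2187 · 3 = 52488.

52488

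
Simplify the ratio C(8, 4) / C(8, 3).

C(n,k+1)/C(n,k) = (n−k)/(k+1) = (8−3)/(3+1) = 5/4.

5/4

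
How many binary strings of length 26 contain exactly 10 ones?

Choose the 10 positions: C(26,10) = 5311735.

5311735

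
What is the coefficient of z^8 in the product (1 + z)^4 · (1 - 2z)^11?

-3168

Coefficient of z^8 = Σ_{j} C(4,j)·1^j·C(11,8-j)·(-2)^(8-j) for j from 0 to 4.
= 42240 + (-168960) + 177408 + (-59136) + 5280 = -3168.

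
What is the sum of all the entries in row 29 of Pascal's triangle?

536870912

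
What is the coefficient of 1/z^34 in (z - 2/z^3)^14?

372736

General term: C(14,j)·(z)^j·(-2/z^3)^(14-j), with z-exponent 1j − 3(14−j) = 4j − 42.
Set 4j − 42 = -34: j = 2.
C(14,2) = 91; 1^2 = 1; (-2)^12 = 4096.
Coefficient = 91 · 1 · 4096 = 372736.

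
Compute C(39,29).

635745396

C(39,29) = C(39,10) by symmetry.
C(39,10) = (39·38·37·36·35·34·33·32·31·30) / 10! = 2306992893004800 / 3628800 = 635745396.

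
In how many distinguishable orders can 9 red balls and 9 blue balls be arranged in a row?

48620

Choose positions for the red balls: C(18,9) = 48620.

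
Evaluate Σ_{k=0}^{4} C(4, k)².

Σ C(4,k)² is the coefficient of x^4 in (1+x)^4(1+x)^4 = (1+x)^8, i.e. C(8,4) = 70.

70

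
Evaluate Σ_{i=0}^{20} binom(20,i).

1048576

The entries of row 20 sum to 2^20 = 1048576.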